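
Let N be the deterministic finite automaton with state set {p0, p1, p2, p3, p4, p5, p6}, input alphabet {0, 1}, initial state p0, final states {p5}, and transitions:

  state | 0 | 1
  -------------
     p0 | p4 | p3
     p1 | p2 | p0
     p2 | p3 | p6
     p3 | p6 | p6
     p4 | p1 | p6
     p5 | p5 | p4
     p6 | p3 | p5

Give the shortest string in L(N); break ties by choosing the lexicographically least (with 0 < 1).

011

A breadth-first search from p0 reaches an accepting state first via the path p0 → p4 → p6 → p5 on input 011.
No string of length < 3 is accepted (BFS exhausts all shorter strings without reaching an accepting state), and 011 is the lexicographically least accepting string of length 3.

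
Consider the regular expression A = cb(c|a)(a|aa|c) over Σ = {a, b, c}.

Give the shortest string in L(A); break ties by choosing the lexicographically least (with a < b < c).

By inspection of the expression, no string of length less than 4 matches, and cbaa is the lexicographically first match of length 4.

cbaa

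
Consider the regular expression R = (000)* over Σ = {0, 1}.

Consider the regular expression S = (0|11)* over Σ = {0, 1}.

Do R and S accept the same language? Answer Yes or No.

No

The string 0 is accepted by S but rejected by R.
So L(R) ≠ L(S).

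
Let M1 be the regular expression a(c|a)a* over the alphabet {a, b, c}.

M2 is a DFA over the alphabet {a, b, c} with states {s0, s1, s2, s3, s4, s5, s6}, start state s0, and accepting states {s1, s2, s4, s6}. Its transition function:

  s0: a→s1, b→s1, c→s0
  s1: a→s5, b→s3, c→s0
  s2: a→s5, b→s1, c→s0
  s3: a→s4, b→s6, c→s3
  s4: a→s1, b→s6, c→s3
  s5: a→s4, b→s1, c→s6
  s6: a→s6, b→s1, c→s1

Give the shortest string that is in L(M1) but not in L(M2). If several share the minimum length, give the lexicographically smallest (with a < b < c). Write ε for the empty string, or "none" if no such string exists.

aa

The string aa is accepted by M1 but not by M2.
No shorter string lies in the difference, and aa is the lexicographically first length-2 string in L(M1) \ L(M2).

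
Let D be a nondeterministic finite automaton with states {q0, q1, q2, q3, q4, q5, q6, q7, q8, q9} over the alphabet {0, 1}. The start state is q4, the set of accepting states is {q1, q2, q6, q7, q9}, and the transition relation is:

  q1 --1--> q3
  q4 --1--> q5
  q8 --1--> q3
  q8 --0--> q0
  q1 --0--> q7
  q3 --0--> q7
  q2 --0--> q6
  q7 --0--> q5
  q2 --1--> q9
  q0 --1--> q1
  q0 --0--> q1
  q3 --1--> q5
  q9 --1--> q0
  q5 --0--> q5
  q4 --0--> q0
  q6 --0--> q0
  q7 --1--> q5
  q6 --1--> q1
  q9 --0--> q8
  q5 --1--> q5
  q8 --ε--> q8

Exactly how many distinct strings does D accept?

6

The useful subgraph on states {q0, q1, q3, q4, q7} is acyclic, so L(D) is finite; the longest accepting path visits 5 useful states, giving maximum string length 4.
Counting accepting paths from q4 by length: 2 of length 2, 2 of length 3, 2 of length 4. Total 6.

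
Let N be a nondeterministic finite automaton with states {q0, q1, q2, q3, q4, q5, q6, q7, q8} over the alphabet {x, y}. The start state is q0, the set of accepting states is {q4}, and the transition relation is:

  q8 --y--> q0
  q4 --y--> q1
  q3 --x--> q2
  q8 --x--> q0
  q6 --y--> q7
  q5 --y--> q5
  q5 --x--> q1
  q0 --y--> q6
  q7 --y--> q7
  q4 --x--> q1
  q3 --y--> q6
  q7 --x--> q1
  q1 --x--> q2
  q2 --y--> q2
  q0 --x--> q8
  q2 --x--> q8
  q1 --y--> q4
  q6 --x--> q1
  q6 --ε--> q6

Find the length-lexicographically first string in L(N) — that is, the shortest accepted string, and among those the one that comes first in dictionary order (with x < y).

A breadth-first search from q0 reaches an accepting state first via the path q0 → q6 → q1 → q4 on input yxy.
No string of length < 3 is accepted (BFS exhausts all shorter strings without reaching an accepting state), and yxy is the lexicographically least accepting string of length 3.

yxy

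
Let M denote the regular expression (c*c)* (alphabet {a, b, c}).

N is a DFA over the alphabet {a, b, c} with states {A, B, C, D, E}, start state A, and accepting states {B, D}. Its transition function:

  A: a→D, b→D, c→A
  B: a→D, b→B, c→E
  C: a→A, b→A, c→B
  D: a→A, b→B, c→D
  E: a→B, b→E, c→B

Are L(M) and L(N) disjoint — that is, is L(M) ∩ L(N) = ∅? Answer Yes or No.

Yes

Converting the expression M to a DFA (subset construction, then merging equivalent states) gives the minimal DFA with states {m0, m1}, start state m0, accepting states {m0} and transitions m0: a→m1, b→m1, c→m0; m1: a→m1, b→m1, c→m1.
Exploring the product automaton M × N from the start pair (m0, A), following both machines on each input symbol, reaches 5 state pairs: (m0, A), (m1, D), (m1, A), (m1, B), (m1, E).
M accepts in {m0} and N accepts in {B, D}; no reachable pair has both components accepting, so no string drives both machines to acceptance simultaneously and L(M) ∩ L(N) = ∅.
So no string is accepted by both, and the intersection is empty.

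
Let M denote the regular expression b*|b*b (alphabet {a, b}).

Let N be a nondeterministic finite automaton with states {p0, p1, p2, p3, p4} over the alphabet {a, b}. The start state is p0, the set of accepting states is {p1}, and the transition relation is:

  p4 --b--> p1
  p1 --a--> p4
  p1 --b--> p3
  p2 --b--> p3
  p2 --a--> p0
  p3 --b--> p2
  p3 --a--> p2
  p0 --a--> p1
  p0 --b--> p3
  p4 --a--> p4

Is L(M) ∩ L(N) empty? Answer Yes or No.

Yes

Converting the expression M to a DFA (subset construction, then merging equivalent states) gives the minimal DFA with states {m0, m1}, start state m0, accepting states {m0} and transitions m0: a→m1, b→m0; m1: a→m1, b→m1.
Exploring the product automaton M × N from the start pair (m0, p0), following both machines on each input symbol, reaches 8 state pairs: (m0, p0), (m1, p1), (m0, p3), (m1, p4), (m1, p3), (m1, p2), (m0, p2), (m1, p0).
M accepts in {m0} and N accepts in {p1}; no reachable pair has both components accepting, so no string drives both machines to acceptance simultaneously and L(M) ∩ L(N) = ∅.
So no string is accepted by both, and the intersection is empty.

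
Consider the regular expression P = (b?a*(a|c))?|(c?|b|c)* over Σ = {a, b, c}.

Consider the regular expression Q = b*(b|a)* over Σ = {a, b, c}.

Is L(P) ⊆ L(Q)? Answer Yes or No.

The string c is in L(P) but not in L(Q).
So L(P) ⊄ L(Q).

No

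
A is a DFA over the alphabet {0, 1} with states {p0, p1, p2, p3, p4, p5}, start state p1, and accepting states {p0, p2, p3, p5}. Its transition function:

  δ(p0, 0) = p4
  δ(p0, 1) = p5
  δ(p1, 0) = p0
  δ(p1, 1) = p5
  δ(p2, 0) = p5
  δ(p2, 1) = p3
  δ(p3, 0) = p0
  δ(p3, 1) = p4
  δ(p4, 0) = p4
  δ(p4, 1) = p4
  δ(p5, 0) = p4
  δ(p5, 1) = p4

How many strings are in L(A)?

The useful subgraph on states {p0, p1, p5} is acyclic, so L(A) is finite; the longest accepting path visits 3 useful states, giving maximum string length 2.
Counting accepting paths from p1 by length: 2 of length 1, 1 of length 2. Total 3.

3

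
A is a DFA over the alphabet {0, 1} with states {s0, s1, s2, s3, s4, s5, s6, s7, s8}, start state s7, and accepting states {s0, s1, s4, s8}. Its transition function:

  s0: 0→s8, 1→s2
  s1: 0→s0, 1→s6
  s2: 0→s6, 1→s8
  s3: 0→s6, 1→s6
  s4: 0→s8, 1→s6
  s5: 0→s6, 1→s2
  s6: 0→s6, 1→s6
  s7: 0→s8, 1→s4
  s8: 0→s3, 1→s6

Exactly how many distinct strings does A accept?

The useful subgraph on states {s4, s7, s8} is acyclic, so L(A) is finite; the longest accepting path visits 3 useful states, giving maximum string length 2.
Counting accepting paths from s7 by length: 2 of length 1, 1 of length 2. Total 3.

3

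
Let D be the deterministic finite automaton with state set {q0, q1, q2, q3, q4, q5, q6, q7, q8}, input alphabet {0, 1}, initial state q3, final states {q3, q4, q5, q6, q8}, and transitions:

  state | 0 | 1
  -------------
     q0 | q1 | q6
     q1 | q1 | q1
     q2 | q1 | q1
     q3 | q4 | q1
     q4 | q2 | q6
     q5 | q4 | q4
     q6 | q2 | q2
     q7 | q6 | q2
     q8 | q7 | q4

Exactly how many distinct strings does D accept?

The useful subgraph on states {q3, q4, q6} is acyclic, so L(D) is finite; the longest accepting path visits 3 useful states, giving maximum string length 2.
Counting accepting paths from q3 by length: 1 of length 0, 1 of length 1, 1 of length 2. Total 3.

3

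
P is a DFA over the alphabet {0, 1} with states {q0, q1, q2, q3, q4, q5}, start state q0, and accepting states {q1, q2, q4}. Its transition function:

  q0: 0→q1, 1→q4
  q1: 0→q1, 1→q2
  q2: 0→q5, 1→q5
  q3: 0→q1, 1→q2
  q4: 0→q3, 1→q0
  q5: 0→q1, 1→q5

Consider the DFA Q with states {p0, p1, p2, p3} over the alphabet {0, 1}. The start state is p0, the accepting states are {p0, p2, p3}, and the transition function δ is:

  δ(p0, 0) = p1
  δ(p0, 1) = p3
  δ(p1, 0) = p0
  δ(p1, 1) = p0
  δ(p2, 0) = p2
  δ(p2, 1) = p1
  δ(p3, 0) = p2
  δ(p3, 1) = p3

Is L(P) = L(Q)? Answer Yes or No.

No

The string 0 is accepted by P but rejected by Q.
So L(P) ≠ L(Q).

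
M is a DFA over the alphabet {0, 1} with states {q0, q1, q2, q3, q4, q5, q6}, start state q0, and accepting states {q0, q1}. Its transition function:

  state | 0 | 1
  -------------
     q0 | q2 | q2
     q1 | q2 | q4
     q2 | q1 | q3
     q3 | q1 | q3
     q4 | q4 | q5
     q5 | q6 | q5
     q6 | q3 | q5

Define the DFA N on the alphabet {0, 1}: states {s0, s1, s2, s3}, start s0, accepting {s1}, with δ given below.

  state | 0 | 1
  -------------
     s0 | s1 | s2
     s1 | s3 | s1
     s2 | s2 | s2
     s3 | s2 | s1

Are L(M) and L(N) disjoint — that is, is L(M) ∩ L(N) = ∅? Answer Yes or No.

Yes

Exploring the product automaton M × N from the start pair (q0, s0), following both machines on each input symbol, reaches 14 state pairs: (q0, s0), (q2, s1), (q2, s2), (q1, s3), (q3, s1), (q1, s2), (q3, s2), (q4, s1), (q4, s2), (q4, s3), (q5, s1), (q5, s2), (q6, s3), (q6, s2).
M accepts in {q0, q1} and N accepts in {s1}; no reachable pair has both components accepting, so no string drives both machines to acceptance simultaneously and L(M) ∩ L(N) = ∅.
So no string is accepted by both, and the intersection is empty.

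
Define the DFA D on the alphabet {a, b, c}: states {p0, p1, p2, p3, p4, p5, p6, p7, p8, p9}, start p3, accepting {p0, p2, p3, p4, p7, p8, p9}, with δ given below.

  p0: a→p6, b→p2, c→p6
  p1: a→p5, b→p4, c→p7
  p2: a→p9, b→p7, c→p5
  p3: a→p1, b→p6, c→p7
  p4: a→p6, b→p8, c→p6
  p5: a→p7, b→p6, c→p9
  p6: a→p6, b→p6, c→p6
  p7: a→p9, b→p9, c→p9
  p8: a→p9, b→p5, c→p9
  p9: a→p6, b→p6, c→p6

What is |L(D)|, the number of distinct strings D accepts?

The useful subgraph on states {p1, p3, p4, p5, p7, p8, p9} is acyclic, so L(D) is finite; the longest accepting path visits 7 useful states, giving maximum string length 6.
Counting accepting paths from p3 by length: 1 of length 0, 1 of length 1, 5 of length 2, 6 of length 3, 5 of length 4, 2 of length 5, 3 of length 6. Total 23.

23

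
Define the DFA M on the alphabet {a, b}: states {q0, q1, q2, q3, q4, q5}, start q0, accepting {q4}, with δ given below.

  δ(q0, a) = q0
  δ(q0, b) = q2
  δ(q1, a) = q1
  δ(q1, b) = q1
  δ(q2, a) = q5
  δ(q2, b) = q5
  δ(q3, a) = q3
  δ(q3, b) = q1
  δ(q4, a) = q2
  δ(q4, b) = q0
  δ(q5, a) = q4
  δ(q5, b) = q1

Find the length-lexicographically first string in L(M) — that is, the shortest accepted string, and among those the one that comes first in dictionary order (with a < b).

baa

A breadth-first search from q0 reaches an accepting state first via the path q0 → q2 → q5 → q4 on input baa.
No string of length < 3 is accepted (BFS exhausts all shorter strings without reaching an accepting state), and baa is the lexicographically least accepting string of length 3.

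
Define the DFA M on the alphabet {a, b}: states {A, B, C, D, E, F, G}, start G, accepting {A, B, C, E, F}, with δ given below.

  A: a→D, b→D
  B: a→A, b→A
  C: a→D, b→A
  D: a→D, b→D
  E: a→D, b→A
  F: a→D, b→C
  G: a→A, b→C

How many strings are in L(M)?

The useful subgraph on states {A, C, G} is acyclic, so L(M) is finite; the longest accepting path visits 3 useful states, giving maximum string length 2.
Counting accepting paths from G by length: 2 of length 1, 1 of length 2. Total 3.

3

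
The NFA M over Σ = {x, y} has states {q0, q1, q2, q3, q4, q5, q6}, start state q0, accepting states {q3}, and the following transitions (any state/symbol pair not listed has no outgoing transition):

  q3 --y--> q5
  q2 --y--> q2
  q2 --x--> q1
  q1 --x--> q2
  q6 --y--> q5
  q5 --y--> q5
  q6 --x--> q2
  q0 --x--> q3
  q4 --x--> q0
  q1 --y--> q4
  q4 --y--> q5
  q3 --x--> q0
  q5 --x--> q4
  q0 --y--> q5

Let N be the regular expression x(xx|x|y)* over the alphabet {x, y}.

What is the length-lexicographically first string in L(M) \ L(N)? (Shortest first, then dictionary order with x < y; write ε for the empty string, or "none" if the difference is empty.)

The string yxxx is accepted by M but not by N.
No shorter string lies in the difference, and yxxx is the lexicographically first length-4 string in L(M) \ L(N).

yxxx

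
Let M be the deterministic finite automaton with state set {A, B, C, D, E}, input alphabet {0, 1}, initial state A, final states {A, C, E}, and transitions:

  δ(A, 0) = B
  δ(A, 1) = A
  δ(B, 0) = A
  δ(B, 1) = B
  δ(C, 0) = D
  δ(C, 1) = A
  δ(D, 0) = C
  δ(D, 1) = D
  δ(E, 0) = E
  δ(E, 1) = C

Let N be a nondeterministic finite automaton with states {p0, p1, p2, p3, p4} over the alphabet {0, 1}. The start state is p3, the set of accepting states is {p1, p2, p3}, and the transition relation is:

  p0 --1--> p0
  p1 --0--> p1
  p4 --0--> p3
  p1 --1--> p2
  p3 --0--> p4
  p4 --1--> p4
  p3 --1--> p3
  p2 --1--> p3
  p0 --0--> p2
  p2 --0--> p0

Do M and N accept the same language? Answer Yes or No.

Exploring the product automaton M × N from the start pair (A, p3), following both machines on each input symbol, reaches 2 state pairs: (A, p3), (B, p4).
M accepts in {A, C, E} and N accepts in {p1, p2, p3}. In every reachable pair the two components are either both accepting — (A, p3) — or both non-accepting, so no string is accepted by exactly one of the machines: L(M) \ L(N) and L(N) \ L(M) are both empty.
Hence every string is accepted by M iff it is accepted by N, and the two languages coincide.

Yes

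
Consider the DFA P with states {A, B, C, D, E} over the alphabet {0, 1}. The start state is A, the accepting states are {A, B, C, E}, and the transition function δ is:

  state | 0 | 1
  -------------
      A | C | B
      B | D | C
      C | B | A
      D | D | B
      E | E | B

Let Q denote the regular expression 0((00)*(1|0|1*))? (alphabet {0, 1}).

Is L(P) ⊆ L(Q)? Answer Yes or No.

No

The empty string ε is in L(P) but not in L(Q).
So L(P) ⊄ L(Q).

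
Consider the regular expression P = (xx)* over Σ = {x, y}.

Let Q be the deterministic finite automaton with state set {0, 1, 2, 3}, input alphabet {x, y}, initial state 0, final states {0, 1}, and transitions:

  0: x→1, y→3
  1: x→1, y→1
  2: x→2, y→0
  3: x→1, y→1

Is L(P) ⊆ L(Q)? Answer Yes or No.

Yes

Converting the expression P to a DFA (subset construction, then merging equivalent states) gives the minimal DFA with states {p0, p1, p2}, start state p0, accepting states {p0} and transitions p0: x→p1, y→p2; p1: x→p0, y→p2; p2: x→p2, y→p2.
Exploring the product automaton P × Q from the start pair (p0, 0), following both machines on each input symbol, reaches 5 state pairs: (p0, 0), (p1, 1), (p2, 3), (p0, 1), (p2, 1).
P accepts in {p0} and Q accepts in {0, 1}. The reachable pairs whose P-component is accepting are (p0, 0), (p0, 1); in each of them the Q-component is accepting too, so the product for L(P) \ L(Q) (P-component accepting, Q-component rejecting) has no reachable accepting pair and the difference is empty.
Hence every string in L(P) is also in L(Q).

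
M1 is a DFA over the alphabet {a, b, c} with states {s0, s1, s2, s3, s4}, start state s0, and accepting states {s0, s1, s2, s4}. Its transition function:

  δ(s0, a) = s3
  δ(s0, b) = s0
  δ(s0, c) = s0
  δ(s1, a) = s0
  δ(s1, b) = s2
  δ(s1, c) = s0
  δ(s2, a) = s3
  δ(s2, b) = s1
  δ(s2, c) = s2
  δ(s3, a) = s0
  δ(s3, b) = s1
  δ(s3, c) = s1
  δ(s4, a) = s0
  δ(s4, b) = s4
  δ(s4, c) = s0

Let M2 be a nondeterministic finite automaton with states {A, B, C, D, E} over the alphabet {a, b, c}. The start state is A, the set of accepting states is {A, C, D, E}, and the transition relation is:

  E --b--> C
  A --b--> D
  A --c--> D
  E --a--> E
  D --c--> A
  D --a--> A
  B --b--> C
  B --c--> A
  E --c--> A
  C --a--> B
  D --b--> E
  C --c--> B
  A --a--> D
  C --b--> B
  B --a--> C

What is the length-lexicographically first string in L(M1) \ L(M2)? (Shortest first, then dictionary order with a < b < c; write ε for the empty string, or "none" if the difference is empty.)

The string abbb is accepted by M1 but not by M2.
No shorter string lies in the difference, and abbb is the lexicographically first length-4 string in L(M1) \ L(M2).

abbb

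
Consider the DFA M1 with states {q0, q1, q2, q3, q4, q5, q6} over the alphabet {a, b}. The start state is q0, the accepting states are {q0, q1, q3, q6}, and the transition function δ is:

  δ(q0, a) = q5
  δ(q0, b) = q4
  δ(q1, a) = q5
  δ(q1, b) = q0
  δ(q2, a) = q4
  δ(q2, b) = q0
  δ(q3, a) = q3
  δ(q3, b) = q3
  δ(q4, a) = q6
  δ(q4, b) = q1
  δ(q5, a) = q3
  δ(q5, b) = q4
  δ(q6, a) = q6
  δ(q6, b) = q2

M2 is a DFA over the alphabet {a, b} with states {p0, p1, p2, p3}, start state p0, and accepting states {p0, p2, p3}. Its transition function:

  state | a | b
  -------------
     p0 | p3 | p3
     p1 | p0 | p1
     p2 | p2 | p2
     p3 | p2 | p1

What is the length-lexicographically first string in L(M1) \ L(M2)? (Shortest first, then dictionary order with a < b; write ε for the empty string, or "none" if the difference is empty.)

bb

The string bb is accepted by M1 but not by M2.
No shorter string lies in the difference, and bb is the lexicographically first length-2 string in L(M1) \ L(M2).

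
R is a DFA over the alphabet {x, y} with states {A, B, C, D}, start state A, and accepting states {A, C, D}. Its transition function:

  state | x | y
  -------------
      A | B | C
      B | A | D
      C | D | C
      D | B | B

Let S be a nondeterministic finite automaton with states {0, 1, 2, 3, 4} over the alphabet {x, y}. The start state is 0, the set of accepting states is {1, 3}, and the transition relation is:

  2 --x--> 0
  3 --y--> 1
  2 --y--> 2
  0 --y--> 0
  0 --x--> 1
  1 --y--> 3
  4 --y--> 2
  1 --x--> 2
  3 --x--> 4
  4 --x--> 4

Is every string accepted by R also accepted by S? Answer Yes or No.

The empty string ε is in L(R) but not in L(S).
So L(R) ⊄ L(S).

No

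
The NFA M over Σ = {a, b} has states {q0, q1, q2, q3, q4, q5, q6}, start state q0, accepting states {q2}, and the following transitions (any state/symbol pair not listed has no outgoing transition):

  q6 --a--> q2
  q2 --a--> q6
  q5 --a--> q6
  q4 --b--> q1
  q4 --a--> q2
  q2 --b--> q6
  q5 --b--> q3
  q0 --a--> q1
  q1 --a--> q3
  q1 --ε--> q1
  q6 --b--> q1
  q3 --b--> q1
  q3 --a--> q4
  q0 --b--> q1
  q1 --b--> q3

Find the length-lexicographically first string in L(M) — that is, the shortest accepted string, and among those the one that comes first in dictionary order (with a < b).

A breadth-first search from q0 reaches an accepting state first via the path q0 → q1 → q3 → q4 → q2 on input aaaa.
No string of length < 4 is accepted (BFS exhausts all shorter strings without reaching an accepting state), and aaaa is the lexicographically least accepting string of length 4.

aaaa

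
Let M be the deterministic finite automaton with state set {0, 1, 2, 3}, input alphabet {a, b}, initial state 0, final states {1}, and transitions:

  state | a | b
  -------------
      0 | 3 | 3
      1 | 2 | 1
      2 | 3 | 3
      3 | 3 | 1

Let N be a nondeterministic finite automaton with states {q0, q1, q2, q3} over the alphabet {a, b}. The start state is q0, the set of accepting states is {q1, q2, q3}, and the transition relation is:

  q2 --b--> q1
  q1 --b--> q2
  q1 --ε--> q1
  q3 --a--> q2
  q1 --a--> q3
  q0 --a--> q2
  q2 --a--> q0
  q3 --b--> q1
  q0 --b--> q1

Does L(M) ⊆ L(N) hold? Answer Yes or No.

Yes

Exploring the product automaton M × N from the start pair (0, q0), following both machines on each input symbol, reaches 9 state pairs: (0, q0), (3, q2), (3, q1), (3, q0), (1, q1), (3, q3), (1, q2), (2, q3), (2, q0).
M accepts in {1} and N accepts in {q1, q2, q3}. The reachable pairs whose M-component is accepting are (1, q1), (1, q2); in each of them the N-component is accepting too, so the product for L(M) \ L(N) (M-component accepting, N-component rejecting) has no reachable accepting pair and the difference is empty.
Hence every string in L(M) is also in L(N).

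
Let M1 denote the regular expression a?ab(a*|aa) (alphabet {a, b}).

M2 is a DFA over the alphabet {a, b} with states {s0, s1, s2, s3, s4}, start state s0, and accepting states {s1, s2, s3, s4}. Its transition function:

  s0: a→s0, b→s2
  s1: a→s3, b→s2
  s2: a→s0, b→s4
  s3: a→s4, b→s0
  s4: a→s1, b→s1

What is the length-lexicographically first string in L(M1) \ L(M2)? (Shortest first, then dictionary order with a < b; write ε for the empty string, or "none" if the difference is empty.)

aba

The string aba is accepted by M1 but not by M2.
No shorter string lies in the difference, and aba is the lexicographically first length-3 string in L(M1) \ L(M2).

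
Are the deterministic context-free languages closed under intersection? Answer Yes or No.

DCFLs are closed under complement (normalise the DPDA to read all of its input, then flip the verdict). If they were also closed under intersection, De Morgan would make them closed under union; but {aⁿbⁿ : n≥0} and {aⁿb²ⁿ : n≥0} are DCFLs (push the a's; pop one per b, respectively one per two b's) whose union no deterministic PDA accepts: a DPDA for it would have a single run on aⁿb²ⁿ, accepting after the prefix aⁿbⁿ and accepting again after n more b's; an ordinary PDA that simulates it on a's and b's and, at any moment when it is accepting, may switch to reading only a fresh letter c while feeding each c to the simulation as a b, would accept aⁱbʲcᵏ (k≥1) exactly when both aⁱbʲ and aⁱbʲ⁺ᵏ are in the language, i.e. its language intersected with the regular set a*b*c⁺ would be exactly {aⁿbⁿcⁿ : n≥1} — impossible, since context-free languages are closed under intersection with regular sets and {aⁿbⁿcⁿ} is not context-free.

No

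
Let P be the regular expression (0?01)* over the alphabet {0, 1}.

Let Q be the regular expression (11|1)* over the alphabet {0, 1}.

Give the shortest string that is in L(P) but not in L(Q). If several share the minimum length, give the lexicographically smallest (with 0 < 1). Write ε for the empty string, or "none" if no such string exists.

01

The string 01 is accepted by P but not by Q.
No shorter string lies in the difference, and 01 is the lexicographically first length-2 string in L(P) \ L(Q).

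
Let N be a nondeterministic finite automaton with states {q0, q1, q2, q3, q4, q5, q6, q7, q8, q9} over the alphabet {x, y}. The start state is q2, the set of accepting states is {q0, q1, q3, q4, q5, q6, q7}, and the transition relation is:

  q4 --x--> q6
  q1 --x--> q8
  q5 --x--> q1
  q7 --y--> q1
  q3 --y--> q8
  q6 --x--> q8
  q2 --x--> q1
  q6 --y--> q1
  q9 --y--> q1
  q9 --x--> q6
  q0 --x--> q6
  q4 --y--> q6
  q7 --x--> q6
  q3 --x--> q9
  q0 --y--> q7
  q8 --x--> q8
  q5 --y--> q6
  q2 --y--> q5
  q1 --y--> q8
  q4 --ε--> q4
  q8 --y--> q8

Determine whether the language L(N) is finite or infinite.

finite

The useful states (reachable from q2 and able to reach an accepting state) are {q1, q2, q5, q6}.
Restricted to these states the transition graph has no cycle, so every accepting path has bounded length and L is finite.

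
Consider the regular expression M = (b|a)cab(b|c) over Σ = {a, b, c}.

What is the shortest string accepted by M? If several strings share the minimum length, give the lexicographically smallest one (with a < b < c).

acabb

By inspection of the expression, no string of length less than 5 matches, and acabb is the lexicographically first match of length 5.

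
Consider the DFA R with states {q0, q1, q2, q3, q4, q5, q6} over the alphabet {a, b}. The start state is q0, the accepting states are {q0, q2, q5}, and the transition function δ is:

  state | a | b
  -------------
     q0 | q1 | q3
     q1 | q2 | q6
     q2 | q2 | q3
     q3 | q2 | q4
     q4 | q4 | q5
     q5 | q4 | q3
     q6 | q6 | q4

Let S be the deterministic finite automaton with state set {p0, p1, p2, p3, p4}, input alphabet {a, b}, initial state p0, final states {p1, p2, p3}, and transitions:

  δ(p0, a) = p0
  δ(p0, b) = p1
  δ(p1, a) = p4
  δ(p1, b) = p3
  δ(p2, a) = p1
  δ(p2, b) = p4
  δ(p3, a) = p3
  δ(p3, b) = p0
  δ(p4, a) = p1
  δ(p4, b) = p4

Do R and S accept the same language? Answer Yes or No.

The empty string ε is accepted by R but rejected by S.
So L(R) ≠ L(S).

No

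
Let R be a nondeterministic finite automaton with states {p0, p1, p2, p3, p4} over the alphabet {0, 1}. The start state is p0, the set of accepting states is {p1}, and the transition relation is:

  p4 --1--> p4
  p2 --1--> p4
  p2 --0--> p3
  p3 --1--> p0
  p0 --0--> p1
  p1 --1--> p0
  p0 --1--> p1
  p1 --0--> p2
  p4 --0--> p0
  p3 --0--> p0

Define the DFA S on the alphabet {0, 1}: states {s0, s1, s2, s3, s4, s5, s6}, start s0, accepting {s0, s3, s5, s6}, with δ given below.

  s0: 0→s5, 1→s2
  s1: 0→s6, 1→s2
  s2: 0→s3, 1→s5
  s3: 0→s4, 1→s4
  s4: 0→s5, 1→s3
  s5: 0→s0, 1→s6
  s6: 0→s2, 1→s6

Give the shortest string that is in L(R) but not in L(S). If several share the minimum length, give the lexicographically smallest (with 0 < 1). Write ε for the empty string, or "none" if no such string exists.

The string 1 is accepted by R but not by S.
No shorter string lies in the difference, and 1 is the lexicographically first length-1 string in L(R) \ L(S).

1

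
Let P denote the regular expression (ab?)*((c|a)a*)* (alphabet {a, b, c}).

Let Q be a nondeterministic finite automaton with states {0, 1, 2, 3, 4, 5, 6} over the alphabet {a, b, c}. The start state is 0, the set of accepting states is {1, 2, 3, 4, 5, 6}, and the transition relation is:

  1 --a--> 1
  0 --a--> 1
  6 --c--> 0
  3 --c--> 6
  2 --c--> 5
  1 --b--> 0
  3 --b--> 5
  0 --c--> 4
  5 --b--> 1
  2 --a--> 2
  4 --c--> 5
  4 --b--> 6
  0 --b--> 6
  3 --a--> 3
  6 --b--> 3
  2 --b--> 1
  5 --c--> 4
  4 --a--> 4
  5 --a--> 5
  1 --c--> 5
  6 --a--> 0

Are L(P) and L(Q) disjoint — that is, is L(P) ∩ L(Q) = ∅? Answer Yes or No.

No

The string a is accepted by both P and Q.
Hence L(P) ∩ L(Q) ≠ ∅.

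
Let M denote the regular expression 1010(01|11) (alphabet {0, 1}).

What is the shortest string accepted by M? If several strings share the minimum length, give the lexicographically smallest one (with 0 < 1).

101001

By inspection of the expression, no string of length less than 6 matches, and 101001 is the lexicographically first match of length 6.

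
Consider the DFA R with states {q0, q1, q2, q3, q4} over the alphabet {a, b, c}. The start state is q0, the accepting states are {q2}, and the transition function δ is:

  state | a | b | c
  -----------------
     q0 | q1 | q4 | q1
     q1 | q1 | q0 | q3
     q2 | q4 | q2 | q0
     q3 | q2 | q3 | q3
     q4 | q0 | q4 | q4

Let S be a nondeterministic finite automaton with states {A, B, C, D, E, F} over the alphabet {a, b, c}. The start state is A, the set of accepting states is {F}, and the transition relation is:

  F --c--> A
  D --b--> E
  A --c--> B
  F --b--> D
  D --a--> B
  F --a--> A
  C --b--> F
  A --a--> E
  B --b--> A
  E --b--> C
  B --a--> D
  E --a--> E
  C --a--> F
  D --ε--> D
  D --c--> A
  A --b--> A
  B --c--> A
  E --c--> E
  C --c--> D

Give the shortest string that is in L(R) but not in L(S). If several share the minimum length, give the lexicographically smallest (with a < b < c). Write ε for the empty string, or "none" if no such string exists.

aca

The string aca is accepted by R but not by S.
No shorter string lies in the difference, and aca is the lexicographically first length-3 string in L(R) \ L(S).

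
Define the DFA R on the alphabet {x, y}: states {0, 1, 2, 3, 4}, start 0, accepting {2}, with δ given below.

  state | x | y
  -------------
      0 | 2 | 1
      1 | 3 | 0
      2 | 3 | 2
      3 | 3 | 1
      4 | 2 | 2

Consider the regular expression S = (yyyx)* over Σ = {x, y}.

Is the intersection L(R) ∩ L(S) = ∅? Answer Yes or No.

Converting the expression S to a DFA (subset construction, then merging equivalent states) gives the minimal DFA with states {s0, s1, s2, s3, s4}, start state s0, accepting states {s0} and transitions s0: x→s1, y→s2; s1: x→s1, y→s1; s2: x→s1, y→s3; s3: x→s1, y→s4; s4: x→s0, y→s1.
Exploring the product automaton R × S from the start pair (0, s0), following both machines on each input symbol, reaches 9 state pairs: (0, s0), (2, s1), (1, s2), (3, s1), (0, s3), (1, s1), (1, s4), (0, s1), (3, s0).
R accepts in {2} and S accepts in {s0}; no reachable pair has both components accepting, so no string drives both machines to acceptance simultaneously and L(R) ∩ L(S) = ∅.
So no string is accepted by both, and the intersection is empty.

Yes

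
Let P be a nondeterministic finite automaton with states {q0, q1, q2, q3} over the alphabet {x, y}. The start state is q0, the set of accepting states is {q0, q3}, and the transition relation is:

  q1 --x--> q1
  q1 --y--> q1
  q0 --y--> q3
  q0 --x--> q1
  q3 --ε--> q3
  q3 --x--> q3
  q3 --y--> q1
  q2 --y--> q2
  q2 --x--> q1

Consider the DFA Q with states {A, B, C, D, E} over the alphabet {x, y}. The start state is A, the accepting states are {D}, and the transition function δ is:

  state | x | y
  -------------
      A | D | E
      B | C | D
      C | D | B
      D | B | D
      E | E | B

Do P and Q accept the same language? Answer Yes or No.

No

The empty string ε is accepted by P but rejected by Q.
So L(P) ≠ L(Q).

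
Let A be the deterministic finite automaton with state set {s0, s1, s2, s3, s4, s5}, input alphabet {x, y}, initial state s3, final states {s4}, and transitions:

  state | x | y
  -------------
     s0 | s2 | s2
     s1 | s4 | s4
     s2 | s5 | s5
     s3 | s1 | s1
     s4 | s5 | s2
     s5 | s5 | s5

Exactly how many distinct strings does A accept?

The useful subgraph on states {s1, s3, s4} is acyclic, so L(A) is finite; the longest accepting path visits 3 useful states, giving maximum string length 2.
Counting accepting paths from s3 by length: 4 of length 2. Total 4.

4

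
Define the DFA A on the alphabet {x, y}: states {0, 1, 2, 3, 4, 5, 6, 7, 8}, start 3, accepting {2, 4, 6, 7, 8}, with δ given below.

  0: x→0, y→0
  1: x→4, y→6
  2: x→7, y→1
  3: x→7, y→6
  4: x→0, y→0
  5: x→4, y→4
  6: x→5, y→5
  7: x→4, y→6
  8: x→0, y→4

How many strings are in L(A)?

The useful subgraph on states {3, 4, 5, 6, 7} is acyclic, so L(A) is finite; the longest accepting path visits 5 useful states, giving maximum string length 4.
Counting accepting paths from 3 by length: 2 of length 1, 2 of length 2, 4 of length 3, 4 of length 4. Total 12.

12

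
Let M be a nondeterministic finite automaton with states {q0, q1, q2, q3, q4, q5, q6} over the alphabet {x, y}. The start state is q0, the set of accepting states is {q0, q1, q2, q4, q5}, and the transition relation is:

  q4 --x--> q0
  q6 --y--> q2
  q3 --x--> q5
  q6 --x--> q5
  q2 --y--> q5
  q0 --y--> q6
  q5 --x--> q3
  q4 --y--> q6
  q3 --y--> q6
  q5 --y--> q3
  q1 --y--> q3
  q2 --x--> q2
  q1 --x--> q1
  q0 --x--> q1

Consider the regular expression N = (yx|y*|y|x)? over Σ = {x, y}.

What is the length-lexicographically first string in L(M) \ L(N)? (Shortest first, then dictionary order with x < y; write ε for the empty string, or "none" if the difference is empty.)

The string xx is accepted by M but not by N.
No shorter string lies in the difference, and xx is the lexicographically first length-2 string in L(M) \ L(N).

xx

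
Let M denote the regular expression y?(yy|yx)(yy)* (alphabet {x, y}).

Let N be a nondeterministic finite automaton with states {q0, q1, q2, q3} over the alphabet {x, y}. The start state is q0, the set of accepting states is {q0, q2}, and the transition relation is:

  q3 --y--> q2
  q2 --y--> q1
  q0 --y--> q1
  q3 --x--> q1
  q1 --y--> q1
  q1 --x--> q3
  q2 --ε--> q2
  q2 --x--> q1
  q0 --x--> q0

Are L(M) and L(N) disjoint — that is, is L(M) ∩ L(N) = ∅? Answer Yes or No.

Converting the expression M to a DFA (subset construction, then merging equivalent states) gives the minimal DFA with states {m0, m1, m2, m3, m4, m5, m6}, start state m0, accepting states {m3, m4, m6} and transitions m0: x→m1, y→m2; m1: x→m1, y→m1; m2: x→m3, y→m4; m3: x→m1, y→m5; m4: x→m3, y→m6; m5: x→m1, y→m3; m6: x→m1, y→m6.
Exploring the product automaton M × N from the start pair (m0, q0), following both machines on each input symbol, reaches 12 state pairs: (m0, q0), (m1, q0), (m2, q1), (m1, q1), (m3, q3), (m4, q1), (m1, q3), (m5, q2), (m6, q1), (m1, q2), (m3, q1), (m5, q1).
M accepts in {m3, m4, m6} and N accepts in {q0, q2}; no reachable pair has both components accepting, so no string drives both machines to acceptance simultaneously and L(M) ∩ L(N) = ∅.
So no string is accepted by both, and the intersection is empty.

Yes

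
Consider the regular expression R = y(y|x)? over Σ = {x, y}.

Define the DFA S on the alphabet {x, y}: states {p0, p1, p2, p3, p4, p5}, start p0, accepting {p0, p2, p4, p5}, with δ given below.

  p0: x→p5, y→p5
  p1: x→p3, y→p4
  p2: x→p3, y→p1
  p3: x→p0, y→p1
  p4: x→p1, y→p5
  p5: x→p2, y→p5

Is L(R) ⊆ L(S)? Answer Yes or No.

Converting the expression R to a DFA (subset construction, then merging equivalent states) gives the minimal DFA with states {r0, r1, r2, r3}, start state r0, accepting states {r2, r3} and transitions r0: x→r1, y→r2; r1: x→r1, y→r1; r2: x→r3, y→r3; r3: x→r1, y→r1.
Exploring the product automaton R × S from the start pair (r0, p0), following both machines on each input symbol, reaches 10 state pairs: (r0, p0), (r1, p5), (r2, p5), (r1, p2), (r3, p2), (r3, p5), (r1, p3), (r1, p1), (r1, p0), (r1, p4).
R accepts in {r2, r3} and S accepts in {p0, p2, p4, p5}. The reachable pairs whose R-component is accepting are (r2, p5), (r3, p2), (r3, p5); in each of them the S-component is accepting too, so the product for L(R) \ L(S) (R-component accepting, S-component rejecting) has no reachable accepting pair and the difference is empty.
Hence every string in L(R) is also in L(S).

Yes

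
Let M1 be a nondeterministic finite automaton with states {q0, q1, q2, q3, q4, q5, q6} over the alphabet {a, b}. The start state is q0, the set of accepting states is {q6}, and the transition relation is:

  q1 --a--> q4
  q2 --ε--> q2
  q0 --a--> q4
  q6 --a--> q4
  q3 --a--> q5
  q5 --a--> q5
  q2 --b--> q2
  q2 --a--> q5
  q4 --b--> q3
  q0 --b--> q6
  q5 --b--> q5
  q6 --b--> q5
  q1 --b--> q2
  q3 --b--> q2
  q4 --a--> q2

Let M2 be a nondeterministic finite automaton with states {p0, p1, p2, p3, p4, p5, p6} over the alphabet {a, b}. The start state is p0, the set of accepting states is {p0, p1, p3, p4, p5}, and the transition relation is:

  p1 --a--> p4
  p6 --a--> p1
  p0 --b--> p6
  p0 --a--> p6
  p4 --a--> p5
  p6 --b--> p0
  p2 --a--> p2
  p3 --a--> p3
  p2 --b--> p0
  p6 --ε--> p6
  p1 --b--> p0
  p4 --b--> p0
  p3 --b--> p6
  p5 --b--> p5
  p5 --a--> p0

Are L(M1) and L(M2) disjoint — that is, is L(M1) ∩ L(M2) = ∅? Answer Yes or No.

Yes

Exploring the product automaton M1 × M2 from the start pair (q0, p0), following both machines on each input symbol, reaches 14 state pairs: (q0, p0), (q4, p6), (q6, p6), (q2, p1), (q3, p0), (q4, p1), (q5, p0), (q5, p4), (q2, p0), (q5, p6), (q2, p6), (q2, p4), (q5, p5), (q5, p1).
M1 accepts in {q6} and M2 accepts in {p0, p1, p3, p4, p5}; no reachable pair has both components accepting, so no string drives both machines to acceptance simultaneously and L(M1) ∩ L(M2) = ∅.
So no string is accepted by both, and the intersection is empty.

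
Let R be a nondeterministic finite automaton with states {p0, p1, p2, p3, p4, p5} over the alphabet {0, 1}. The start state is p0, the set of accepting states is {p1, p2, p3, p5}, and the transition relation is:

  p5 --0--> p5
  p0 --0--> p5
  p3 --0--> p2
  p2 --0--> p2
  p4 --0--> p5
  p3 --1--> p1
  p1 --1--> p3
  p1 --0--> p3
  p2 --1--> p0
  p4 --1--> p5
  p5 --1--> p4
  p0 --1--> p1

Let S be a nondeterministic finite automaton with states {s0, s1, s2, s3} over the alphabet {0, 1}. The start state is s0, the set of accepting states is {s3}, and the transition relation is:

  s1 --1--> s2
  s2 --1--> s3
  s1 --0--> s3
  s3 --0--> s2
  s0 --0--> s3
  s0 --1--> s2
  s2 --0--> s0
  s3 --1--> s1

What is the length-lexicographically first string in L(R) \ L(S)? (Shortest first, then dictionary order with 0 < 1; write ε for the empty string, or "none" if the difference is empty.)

The string 1 is accepted by R but not by S.
No shorter string lies in the difference, and 1 is the lexicographically first length-1 string in L(R) \ L(S).

1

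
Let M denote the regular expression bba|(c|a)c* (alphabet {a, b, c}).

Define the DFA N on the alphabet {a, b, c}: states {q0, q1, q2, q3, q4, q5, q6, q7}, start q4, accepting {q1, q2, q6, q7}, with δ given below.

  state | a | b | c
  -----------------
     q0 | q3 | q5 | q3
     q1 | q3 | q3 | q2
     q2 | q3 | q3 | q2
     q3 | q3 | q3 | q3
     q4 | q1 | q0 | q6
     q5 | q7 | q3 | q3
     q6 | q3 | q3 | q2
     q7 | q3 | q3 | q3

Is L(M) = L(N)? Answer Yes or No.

Converting the expression M to a DFA (subset construction, then merging equivalent states) gives the minimal DFA with states {m0, m1, m2, m3, m4, m5}, start state m0, accepting states {m1, m5} and transitions m0: a→m1, b→m2, c→m1; m1: a→m3, b→m3, c→m1; m2: a→m3, b→m4, c→m3; m3: a→m3, b→m3, c→m3; m4: a→m5, b→m3, c→m3; m5: a→m3, b→m3, c→m3.
Exploring the product automaton M × N from the start pair (m0, q4), following both machines on each input symbol, reaches 8 state pairs: (m0, q4), (m1, q1), (m2, q0), (m1, q6), (m3, q3), (m1, q2), (m4, q5), (m5, q7).
M accepts in {m1, m5} and N accepts in {q1, q2, q6, q7}. In every reachable pair the two components are either both accepting — (m1, q1), (m1, q6), (m1, q2), (m5, q7) — or both non-accepting, so no string is accepted by exactly one of the machines: L(M) \ L(N) and L(N) \ L(M) are both empty.
Hence every string is accepted by M iff it is accepted by N, and the two languages coincide.

Yes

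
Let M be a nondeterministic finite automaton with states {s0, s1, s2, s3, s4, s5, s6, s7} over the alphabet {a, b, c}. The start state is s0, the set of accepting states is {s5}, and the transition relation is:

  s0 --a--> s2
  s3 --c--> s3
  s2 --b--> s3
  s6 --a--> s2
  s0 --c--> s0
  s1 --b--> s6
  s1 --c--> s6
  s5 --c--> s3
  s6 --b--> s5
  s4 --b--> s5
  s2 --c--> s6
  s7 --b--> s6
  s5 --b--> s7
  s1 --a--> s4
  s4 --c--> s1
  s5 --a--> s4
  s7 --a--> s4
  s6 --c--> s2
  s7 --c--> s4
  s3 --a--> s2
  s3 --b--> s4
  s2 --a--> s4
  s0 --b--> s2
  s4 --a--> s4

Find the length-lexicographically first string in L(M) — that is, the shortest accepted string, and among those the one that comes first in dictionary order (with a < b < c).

A breadth-first search from s0 reaches an accepting state first via the path s0 → s2 → s4 → s5 on input aab.
No string of length < 3 is accepted (BFS exhausts all shorter strings without reaching an accepting state), and aab is the lexicographically least accepting string of length 3.

aab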